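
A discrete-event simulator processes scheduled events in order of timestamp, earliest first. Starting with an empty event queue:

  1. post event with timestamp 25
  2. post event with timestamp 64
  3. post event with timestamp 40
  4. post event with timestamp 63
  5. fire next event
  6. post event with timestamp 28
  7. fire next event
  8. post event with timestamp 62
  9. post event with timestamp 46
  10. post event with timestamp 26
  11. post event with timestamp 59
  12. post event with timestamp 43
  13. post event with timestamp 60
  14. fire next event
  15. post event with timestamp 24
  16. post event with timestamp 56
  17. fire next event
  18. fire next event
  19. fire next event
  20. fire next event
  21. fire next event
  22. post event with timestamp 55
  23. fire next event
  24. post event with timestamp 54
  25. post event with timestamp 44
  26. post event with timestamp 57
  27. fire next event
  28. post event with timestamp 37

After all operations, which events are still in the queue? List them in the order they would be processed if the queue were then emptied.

[37, 54, 57, 59, 60, 62, 63, 64]

insert 25 → {25}
insert 64 → {25, 64}
insert 40 → {25, 40, 64}
insert 63 → {25, 40, 63, 64}
fire next event → 25; now {40, 63, 64}
insert 28 → {28, 40, 63, 64}
fire next event → 28; now {40, 63, 64}
insert 62 → {40, 62, 63, 64}
insert 46 → {40, 46, 62, 63, 64}
insert 26 → {26, 40, 46, 62, 63, 64}
insert 59 → {26, 40, 46, 59, 62, 63, 64}
insert 43 → {26, 40, 43, 46, 59, 62, 63, 64}
insert 60 → {26, 40, 43, 46, 59, 60, 62, 63, 64}
fire next event → 26; now {40, 43, 46, 59, 60, 62, 63, 64}
insert 24 → {24, 40, 43, 46, 59, 60, 62, 63, 64}
insert 56 → {24, 40, 43, 46, 56, 59, 60, 62, 63, 64}
fire next event → 24; now {40, 43, 46, 56, 59, 60, 62, 63, 64}
fire next event → 40; now {43, 46, 56, 59, 60, 62, 63, 64}
fire next event → 43; now {46, 56, 59, 60, 62, 63, 64}
fire next event → 46; now {56, 59, 60, 62, 63, 64}
fire next event → 56; now {59, 60, 62, 63, 64}
insert 55 → {55, 59, 60, 62, 63, 64}
fire next event → 55; now {59, 60, 62, 63, 64}
insert 54 → {54, 59, 60, 62, 63, 64}
insert 44 → {44, 54, 59, 60, 62, 63, 64}
insert 57 → {44, 54, 57, 59, 60, 62, 63, 64}
fire next event → 44; now {54, 57, 59, 60, 62, 63, 64}
insert 37 → {37, 54, 57, 59, 60, 62, 63, 64}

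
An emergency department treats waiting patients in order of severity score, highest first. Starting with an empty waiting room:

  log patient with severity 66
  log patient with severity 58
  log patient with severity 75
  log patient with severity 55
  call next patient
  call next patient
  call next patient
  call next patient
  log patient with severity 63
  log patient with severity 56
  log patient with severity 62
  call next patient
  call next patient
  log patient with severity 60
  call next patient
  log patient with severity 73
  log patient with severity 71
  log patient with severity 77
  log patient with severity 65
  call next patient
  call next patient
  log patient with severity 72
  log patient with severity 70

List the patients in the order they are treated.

75, 66, 58, 55, 63, 62, 60, 77, 73

insert 66 → {66}
insert 58 → {66, 58}
insert 75 → {75, 66, 58}
insert 55 → {75, 66, 58, 55}
call next patient → 75; now {66, 58, 55}
call next patient → 66; now {58, 55}
call next patient → 58; now {55}
call next patient → 55; now {}
insert 63 → {63}
insert 56 → {63, 56}
insert 62 → {63, 62, 56}
call next patient → 63; now {62, 56}
call next patient → 62; now {56}
insert 60 → {60, 56}
call next patient → 60; now {56}
insert 73 → {73, 56}
insert 71 → {73, 71, 56}
insert 77 → {77, 73, 71, 56}
insert 65 → {77, 73, 71, 65, 56}
call next patient → 77; now {73, 71, 65, 56}
call next patient → 73; now {71, 65, 56}
insert 72 → {72, 71, 65, 56}
insert 70 → {72, 71, 70, 65, 56}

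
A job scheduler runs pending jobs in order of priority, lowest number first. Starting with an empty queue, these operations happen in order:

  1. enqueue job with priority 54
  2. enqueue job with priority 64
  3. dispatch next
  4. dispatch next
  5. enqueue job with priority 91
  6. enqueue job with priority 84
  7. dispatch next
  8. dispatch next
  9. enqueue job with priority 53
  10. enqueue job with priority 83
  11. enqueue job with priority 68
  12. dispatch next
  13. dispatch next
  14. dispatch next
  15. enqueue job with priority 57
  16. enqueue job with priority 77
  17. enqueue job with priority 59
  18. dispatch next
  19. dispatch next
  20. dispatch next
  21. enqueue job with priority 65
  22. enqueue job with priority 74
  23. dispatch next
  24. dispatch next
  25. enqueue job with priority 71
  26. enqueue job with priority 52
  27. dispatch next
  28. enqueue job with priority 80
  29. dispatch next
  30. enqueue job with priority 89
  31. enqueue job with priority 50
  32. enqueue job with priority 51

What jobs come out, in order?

[54, 64, 84, 91, 53, 68, 83, 57, 59, 77, 65, 74, 52, 71]

insert 54 → {54}
insert 64 → {54, 64}
dispatch next → 54; now {64}
dispatch next → 64; now {}
insert 91 → {91}
insert 84 → {84, 91}
dispatch next → 84; now {91}
dispatch next → 91; now {}
insert 53 → {53}
insert 83 → {53, 83}
insert 68 → {53, 68, 83}
dispatch next → 53; now {68, 83}
dispatch next → 68; now {83}
dispatch next → 83; now {}
insert 57 → {57}
insert 77 → {57, 77}
insert 59 → {57, 59, 77}
dispatch next → 57; now {59, 77}
dispatch next → 59; now {77}
dispatch next → 77; now {}
insert 65 → {65}
insert 74 → {65, 74}
dispatch next → 65; now {74}
dispatch next → 74; now {}
insert 71 → {71}
insert 52 → {52, 71}
dispatch next → 52; now {71}
insert 80 → {71, 80}
dispatch next → 71; now {80}
insert 89 → {80, 89}
insert 50 → {50, 80, 89}
insert 51 → {50, 51, 80, 89}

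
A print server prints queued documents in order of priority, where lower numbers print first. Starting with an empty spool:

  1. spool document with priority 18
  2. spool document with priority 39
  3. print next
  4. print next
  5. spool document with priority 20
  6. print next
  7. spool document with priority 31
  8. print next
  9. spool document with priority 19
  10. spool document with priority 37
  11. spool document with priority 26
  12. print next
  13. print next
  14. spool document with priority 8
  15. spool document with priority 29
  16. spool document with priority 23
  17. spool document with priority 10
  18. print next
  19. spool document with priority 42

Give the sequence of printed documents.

18 → 39 → 20 → 31 → 19 → 26 → 8

insert 18 → {18}
insert 39 → {18, 39}
print next → 18; now {39}
print next → 39; now {}
insert 20 → {20}
print next → 20; now {}
insert 31 → {31}
print next → 31; now {}
insert 19 → {19}
insert 37 → {19, 37}
insert 26 → {19, 26, 37}
print next → 19; now {26, 37}
print next → 26; now {37}
insert 8 → {8, 37}
insert 29 → {8, 29, 37}
insert 23 → {8, 23, 29, 37}
insert 10 → {8, 10, 23, 29, 37}
print next → 8; now {10, 23, 29, 37}
insert 42 → {10, 23, 29, 37, 42}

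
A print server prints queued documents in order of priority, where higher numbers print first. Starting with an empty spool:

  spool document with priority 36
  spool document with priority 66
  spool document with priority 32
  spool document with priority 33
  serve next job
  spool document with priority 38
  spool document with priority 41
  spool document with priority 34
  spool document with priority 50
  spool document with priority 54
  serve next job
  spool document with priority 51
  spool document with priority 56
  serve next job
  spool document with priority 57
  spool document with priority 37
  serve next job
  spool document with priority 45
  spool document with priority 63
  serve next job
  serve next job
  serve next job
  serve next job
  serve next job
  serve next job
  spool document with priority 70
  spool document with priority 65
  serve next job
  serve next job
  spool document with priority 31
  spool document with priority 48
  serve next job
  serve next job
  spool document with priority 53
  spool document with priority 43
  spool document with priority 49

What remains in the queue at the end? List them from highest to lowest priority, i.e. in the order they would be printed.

insert 36 → {36}
insert 66 → {66, 36}
insert 32 → {66, 36, 32}
insert 33 → {66, 36, 33, 32}
serve next job → 66; now {36, 33, 32}
insert 38 → {38, 36, 33, 32}
insert 41 → {41, 38, 36, 33, 32}
insert 34 → {41, 38, 36, 34, 33, 32}
insert 50 → {50, 41, 38, 36, 34, 33, 32}
insert 54 → {54, 50, 41, 38, 36, 34, 33, 32}
serve next job → 54; now {50, 41, 38, 36, 34, 33, 32}
insert 51 → {51, 50, 41, 38, 36, 34, 33, 32}
insert 56 → {56, 51, 50, 41, 38, 36, 34, 33, 32}
serve next job → 56; now {51, 50, 41, 38, 36, 34, 33, 32}
insert 57 → {57, 51, 50, 41, 38, 36, 34, 33, 32}
insert 37 → {57, 51, 50, 41, 38, 37, 36, 34, 33, 32}
serve next job → 57; now {51, 50, 41, 38, 37, 36, 34, 33, 32}
insert 45 → {51, 50, 45, 41, 38, 37, 36, 34, 33, 32}
insert 63 → {63, 51, 50, 45, 41, 38, 37, 36, 34, 33, 32}
serve next job → 63; now {51, 50, 45, 41, 38, 37, 36, 34, 33, 32}
serve next job → 51; now {50, 45, 41, 38, 37, 36, 34, 33, 32}
serve next job → 50; now {45, 41, 38, 37, 36, 34, 33, 32}
serve next job → 45; now {41, 38, 37, 36, 34, 33, 32}
serve next job → 41; now {38, 37, 36, 34, 33, 32}
serve next job → 38; now {37, 36, 34, 33, 32}
insert 70 → {70, 37, 36, 34, 33, 32}
insert 65 → {70, 65, 37, 36, 34, 33, 32}
serve next job → 70; now {65, 37, 36, 34, 33, 32}
serve next job → 65; now {37, 36, 34, 33, 32}
insert 31 → {37, 36, 34, 33, 32, 31}
insert 48 → {48, 37, 36, 34, 33, 32, 31}
serve next job → 48; now {37, 36, 34, 33, 32, 31}
serve next job → 37; now {36, 34, 33, 32, 31}
insert 53 → {53, 36, 34, 33, 32, 31}
insert 43 → {53, 43, 36, 34, 33, 32, 31}
insert 49 → {53, 49, 43, 36, 34, 33, 32, 31}

[53, 49, 43, 36, 34, 33, 32, 31]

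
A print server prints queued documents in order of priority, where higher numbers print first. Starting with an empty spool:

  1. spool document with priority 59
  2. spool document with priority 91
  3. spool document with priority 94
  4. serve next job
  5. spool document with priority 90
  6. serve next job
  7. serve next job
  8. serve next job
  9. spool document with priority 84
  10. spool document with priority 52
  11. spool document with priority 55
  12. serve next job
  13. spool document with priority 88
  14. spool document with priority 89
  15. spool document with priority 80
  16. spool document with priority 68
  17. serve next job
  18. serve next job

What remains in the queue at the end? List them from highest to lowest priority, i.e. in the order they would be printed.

insert 59 → {59}
insert 91 → {91, 59}
insert 94 → {94, 91, 59}
serve next job → 94; now {91, 59}
insert 90 → {91, 90, 59}
serve next job → 91; now {90, 59}
serve next job → 90; now {59}
serve next job → 59; now {}
insert 84 → {84}
insert 52 → {84, 52}
insert 55 → {84, 55, 52}
serve next job → 84; now {55, 52}
insert 88 → {88, 55, 52}
insert 89 → {89, 88, 55, 52}
insert 80 → {89, 88, 80, 55, 52}
insert 68 → {89, 88, 80, 68, 55, 52}
serve next job → 89; now {88, 80, 68, 55, 52}
serve next job → 88; now {80, 68, 55, 52}

80 → 68 → 55 → 52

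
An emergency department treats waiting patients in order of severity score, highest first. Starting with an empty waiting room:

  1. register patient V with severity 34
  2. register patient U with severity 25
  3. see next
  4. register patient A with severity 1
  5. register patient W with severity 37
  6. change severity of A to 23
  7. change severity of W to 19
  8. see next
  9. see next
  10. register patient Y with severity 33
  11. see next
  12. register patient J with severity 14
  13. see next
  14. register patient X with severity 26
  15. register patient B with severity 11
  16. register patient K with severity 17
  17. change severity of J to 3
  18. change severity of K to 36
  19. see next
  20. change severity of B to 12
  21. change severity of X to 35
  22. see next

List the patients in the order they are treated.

V → U → A → Y → W → K → X

add V (severity 34) → {V:34}
add U (severity 25) → {V:34, U:25}
see next → V; now {U:25}
add A (severity 1) → {U:25, A:1}
add W (severity 37) → {W:37, U:25, A:1}
update A to severity 23 → {W:37, U:25, A:23}
update W to severity 19 → {U:25, A:23, W:19}
see next → U; now {A:23, W:19}
see next → A; now {W:19}
add Y (severity 33) → {Y:33, W:19}
see next → Y; now {W:19}
add J (severity 14) → {W:19, J:14}
see next → W; now {J:14}
add X (severity 26) → {X:26, J:14}
add B (severity 11) → {X:26, J:14, B:11}
add K (severity 17) → {X:26, K:17, J:14, B:11}
update J to severity 3 → {X:26, K:17, B:11, J:3}
update K to severity 36 → {K:36, X:26, B:11, J:3}
see next → K; now {X:26, B:11, J:3}
update B to severity 12 → {X:26, B:12, J:3}
update X to severity 35 → {X:35, B:12, J:3}
see next → X; now {B:12, J:3}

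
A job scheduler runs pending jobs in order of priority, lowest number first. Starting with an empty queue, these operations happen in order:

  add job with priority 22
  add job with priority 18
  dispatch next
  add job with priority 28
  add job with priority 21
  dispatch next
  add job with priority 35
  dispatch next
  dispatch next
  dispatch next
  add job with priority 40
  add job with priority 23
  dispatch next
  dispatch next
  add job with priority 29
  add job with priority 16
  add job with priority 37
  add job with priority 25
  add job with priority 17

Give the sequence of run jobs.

[18, 21, 22, 28, 35, 23, 40]

insert 22 → {22}
insert 18 → {18, 22}
dispatch next → 18; now {22}
insert 28 → {22, 28}
insert 21 → {21, 22, 28}
dispatch next → 21; now {22, 28}
insert 35 → {22, 28, 35}
dispatch next → 22; now {28, 35}
dispatch next → 28; now {35}
dispatch next → 35; now {}
insert 40 → {40}
insert 23 → {23, 40}
dispatch next → 23; now {40}
dispatch next → 40; now {}
insert 29 → {29}
insert 16 → {16, 29}
insert 37 → {16, 29, 37}
insert 25 → {16, 25, 29, 37}
insert 17 → {16, 17, 25, 29, 37}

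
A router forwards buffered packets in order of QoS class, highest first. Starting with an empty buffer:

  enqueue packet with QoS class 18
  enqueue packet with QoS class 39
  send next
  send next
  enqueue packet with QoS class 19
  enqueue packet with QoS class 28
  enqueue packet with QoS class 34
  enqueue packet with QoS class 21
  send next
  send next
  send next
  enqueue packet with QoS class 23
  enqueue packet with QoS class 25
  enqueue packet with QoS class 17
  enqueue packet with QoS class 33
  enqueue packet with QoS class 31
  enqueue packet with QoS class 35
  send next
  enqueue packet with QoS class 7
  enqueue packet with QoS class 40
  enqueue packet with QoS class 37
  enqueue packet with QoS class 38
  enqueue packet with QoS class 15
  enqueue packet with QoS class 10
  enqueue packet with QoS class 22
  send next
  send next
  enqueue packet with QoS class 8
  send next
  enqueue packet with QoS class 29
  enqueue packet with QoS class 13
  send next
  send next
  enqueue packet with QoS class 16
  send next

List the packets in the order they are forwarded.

[39, 18, 34, 28, 21, 35, 40, 38, 37, 33, 31, 29]

insert 18 → {18}
insert 39 → {39, 18}
send next → 39; now {18}
send next → 18; now {}
insert 19 → {19}
insert 28 → {28, 19}
insert 34 → {34, 28, 19}
insert 21 → {34, 28, 21, 19}
send next → 34; now {28, 21, 19}
send next → 28; now {21, 19}
send next → 21; now {19}
insert 23 → {23, 19}
insert 25 → {25, 23, 19}
insert 17 → {25, 23, 19, 17}
insert 33 → {33, 25, 23, 19, 17}
insert 31 → {33, 31, 25, 23, 19, 17}
insert 35 → {35, 33, 31, 25, 23, 19, 17}
send next → 35; now {33, 31, 25, 23, 19, 17}
insert 7 → {33, 31, 25, 23, 19, 17, 7}
insert 40 → {40, 33, 31, 25, 23, 19, 17, 7}
insert 37 → {40, 37, 33, 31, 25, 23, 19, 17, 7}
insert 38 → {40, 38, 37, 33, 31, 25, 23, 19, 17, 7}
insert 15 → {40, 38, 37, 33, 31, 25, 23, 19, 17, 15, 7}
insert 10 → {40, 38, 37, 33, 31, 25, 23, 19, 17, 15, 10, 7}
insert 22 → {40, 38, 37, 33, 31, 25, 23, 22, 19, 17, 15, 10, 7}
send next → 40; now {38, 37, 33, 31, 25, 23, 22, 19, 17, 15, 10, 7}
send next → 38; now {37, 33, 31, 25, 23, 22, 19, 17, 15, 10, 7}
insert 8 → {37, 33, 31, 25, 23, 22, 19, 17, 15, 10, 8, 7}
send next → 37; now {33, 31, 25, 23, 22, 19, 17, 15, 10, 8, 7}
insert 29 → {33, 31, 29, 25, 23, 22, 19, 17, 15, 10, 8, 7}
insert 13 → {33, 31, 29, 25, 23, 22, 19, 17, 15, 13, 10, 8, 7}
send next → 33; now {31, 29, 25, 23, 22, 19, 17, 15, 13, 10, 8, 7}
send next → 31; now {29, 25, 23, 22, 19, 17, 15, 13, 10, 8, 7}
insert 16 → {29, 25, 23, 22, 19, 17, 16, 15, 13, 10, 8, 7}
send next → 29; now {25, 23, 22, 19, 17, 16, 15, 13, 10, 8, 7}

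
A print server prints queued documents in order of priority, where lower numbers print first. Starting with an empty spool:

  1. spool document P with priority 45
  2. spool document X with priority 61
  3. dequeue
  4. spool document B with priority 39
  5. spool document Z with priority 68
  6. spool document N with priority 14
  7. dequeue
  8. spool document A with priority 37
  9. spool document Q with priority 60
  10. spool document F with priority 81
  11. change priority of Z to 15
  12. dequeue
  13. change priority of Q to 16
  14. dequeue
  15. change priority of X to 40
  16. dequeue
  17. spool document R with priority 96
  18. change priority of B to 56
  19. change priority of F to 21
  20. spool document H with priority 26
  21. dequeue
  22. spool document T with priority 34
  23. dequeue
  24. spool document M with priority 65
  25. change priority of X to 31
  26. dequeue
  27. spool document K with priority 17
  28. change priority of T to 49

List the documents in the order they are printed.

[P, N, Z, Q, A, F, H, X]

add P (priority 45) → {P:45}
add X (priority 61) → {P:45, X:61}
dequeue → P; now {X:61}
add B (priority 39) → {B:39, X:61}
add Z (priority 68) → {B:39, X:61, Z:68}
add N (priority 14) → {N:14, B:39, X:61, Z:68}
dequeue → N; now {B:39, X:61, Z:68}
add A (priority 37) → {A:37, B:39, X:61, Z:68}
add Q (priority 60) → {A:37, B:39, Q:60, X:61, Z:68}
add F (priority 81) → {A:37, B:39, Q:60, X:61, Z:68, F:81}
update Z to priority 15 → {Z:15, A:37, B:39, Q:60, X:61, F:81}
dequeue → Z; now {A:37, B:39, Q:60, X:61, F:81}
update Q to priority 16 → {Q:16, A:37, B:39, X:61, F:81}
dequeue → Q; now {A:37, B:39, X:61, F:81}
update X to priority 40 → {A:37, B:39, X:40, F:81}
dequeue → A; now {B:39, X:40, F:81}
add R (priority 96) → {B:39, X:40, F:81, R:96}
update B to priority 56 → {X:40, B:56, F:81, R:96}
update F to priority 21 → {F:21, X:40, B:56, R:96}
add H (priority 26) → {F:21, H:26, X:40, B:56, R:96}
dequeue → F; now {H:26, X:40, B:56, R:96}
add T (priority 34) → {H:26, T:34, X:40, B:56, R:96}
dequeue → H; now {T:34, X:40, B:56, R:96}
add M (priority 65) → {T:34, X:40, B:56, M:65, R:96}
update X to priority 31 → {X:31, T:34, B:56, M:65, R:96}
dequeue → X; now {T:34, B:56, M:65, R:96}
add K (priority 17) → {K:17, T:34, B:56, M:65, R:96}
update T to priority 49 → {K:17, T:49, B:56, M:65, R:96}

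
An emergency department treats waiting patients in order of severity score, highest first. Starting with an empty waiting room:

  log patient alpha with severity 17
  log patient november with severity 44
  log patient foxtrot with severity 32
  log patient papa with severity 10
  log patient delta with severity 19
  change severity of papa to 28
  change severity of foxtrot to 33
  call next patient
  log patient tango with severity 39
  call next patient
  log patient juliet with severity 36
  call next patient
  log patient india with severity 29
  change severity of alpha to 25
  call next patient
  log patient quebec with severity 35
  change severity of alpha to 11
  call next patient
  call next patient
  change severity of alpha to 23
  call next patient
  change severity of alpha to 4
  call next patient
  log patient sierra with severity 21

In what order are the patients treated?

november → tango → juliet → foxtrot → quebec → india → papa → delta

add alpha (severity 17) → {alpha:17}
add november (severity 44) → {november:44, alpha:17}
add foxtrot (severity 32) → {november:44, foxtrot:32, alpha:17}
add papa (severity 10) → {november:44, foxtrot:32, alpha:17, papa:10}
add delta (severity 19) → {november:44, foxtrot:32, delta:19, alpha:17, papa:10}
update papa to severity 28 → {november:44, foxtrot:32, papa:28, delta:19, alpha:17}
update foxtrot to severity 33 → {november:44, foxtrot:33, papa:28, delta:19, alpha:17}
call next patient → november; now {foxtrot:33, papa:28, delta:19, alpha:17}
add tango (severity 39) → {tango:39, foxtrot:33, papa:28, delta:19, alpha:17}
call next patient → tango; now {foxtrot:33, papa:28, delta:19, alpha:17}
add juliet (severity 36) → {juliet:36, foxtrot:33, papa:28, delta:19, alpha:17}
call next patient → juliet; now {foxtrot:33, papa:28, delta:19, alpha:17}
add india (severity 29) → {foxtrot:33, india:29, papa:28, delta:19, alpha:17}
update alpha to severity 25 → {foxtrot:33, india:29, papa:28, alpha:25, delta:19}
call next patient → foxtrot; now {india:29, papa:28, alpha:25, delta:19}
add quebec (severity 35) → {quebec:35, india:29, papa:28, alpha:25, delta:19}
update alpha to severity 11 → {quebec:35, india:29, papa:28, delta:19, alpha:11}
call next patient → quebec; now {india:29, papa:28, delta:19, alpha:11}
call next patient → india; now {papa:28, delta:19, alpha:11}
update alpha to severity 23 → {papa:28, alpha:23, delta:19}
call next patient → papa; now {alpha:23, delta:19}
update alpha to severity 4 → {delta:19, alpha:4}
call next patient → delta; now {alpha:4}
add sierra (severity 21) → {sierra:21, alpha:4}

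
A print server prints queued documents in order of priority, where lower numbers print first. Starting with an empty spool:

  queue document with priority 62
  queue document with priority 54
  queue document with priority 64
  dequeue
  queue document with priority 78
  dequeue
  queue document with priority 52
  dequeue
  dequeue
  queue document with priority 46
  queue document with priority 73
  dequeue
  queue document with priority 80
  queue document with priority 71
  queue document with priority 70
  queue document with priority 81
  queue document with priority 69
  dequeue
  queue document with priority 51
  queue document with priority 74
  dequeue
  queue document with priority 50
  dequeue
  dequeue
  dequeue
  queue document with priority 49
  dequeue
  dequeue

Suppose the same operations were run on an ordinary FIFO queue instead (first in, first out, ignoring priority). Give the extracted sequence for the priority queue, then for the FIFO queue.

insert 62 → {62}
insert 54 → {54, 62}
insert 64 → {54, 62, 64}
dequeue → 54; now {62, 64}
insert 78 → {62, 64, 78}
dequeue → 62; now {64, 78}
insert 52 → {52, 64, 78}
dequeue → 52; now {64, 78}
dequeue → 64; now {78}
insert 46 → {46, 78}
insert 73 → {46, 73, 78}
dequeue → 46; now {73, 78}
insert 80 → {73, 78, 80}
insert 71 → {71, 73, 78, 80}
insert 70 → {70, 71, 73, 78, 80}
insert 81 → {70, 71, 73, 78, 80, 81}
insert 69 → {69, 70, 71, 73, 78, 80, 81}
dequeue → 69; now {70, 71, 73, 78, 80, 81}
insert 51 → {51, 70, 71, 73, 78, 80, 81}
insert 74 → {51, 70, 71, 73, 74, 78, 80, 81}
dequeue → 51; now {70, 71, 73, 74, 78, 80, 81}
insert 50 → {50, 70, 71, 73, 74, 78, 80, 81}
dequeue → 50; now {70, 71, 73, 74, 78, 80, 81}
dequeue → 70; now {71, 73, 74, 78, 80, 81}
dequeue → 71; now {73, 74, 78, 80, 81}
insert 49 → {49, 73, 74, 78, 80, 81}
dequeue → 49; now {73, 74, 78, 80, 81}
dequeue → 73; now {74, 78, 80, 81}

priority queue: 54, 62, 52, 64, 46, 69, 51, 50, 70, 71, 49, 73; FIFO queue: [62, 54, 64, 78, 52, 46, 73, 80, 71, 70, 81, 69]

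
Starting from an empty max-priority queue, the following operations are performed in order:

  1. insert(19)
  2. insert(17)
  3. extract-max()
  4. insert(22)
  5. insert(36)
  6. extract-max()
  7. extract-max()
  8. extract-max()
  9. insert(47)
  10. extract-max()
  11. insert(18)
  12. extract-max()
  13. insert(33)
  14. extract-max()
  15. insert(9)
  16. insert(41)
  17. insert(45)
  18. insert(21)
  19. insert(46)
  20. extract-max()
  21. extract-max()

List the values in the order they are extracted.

insert 19 → {19}
insert 17 → {19, 17}
extract-max → 19; now {17}
insert 22 → {22, 17}
insert 36 → {36, 22, 17}
extract-max → 36; now {22, 17}
extract-max → 22; now {17}
extract-max → 17; now {}
insert 47 → {47}
extract-max → 47; now {}
insert 18 → {18}
extract-max → 18; now {}
insert 33 → {33}
extract-max → 33; now {}
insert 9 → {9}
insert 41 → {41, 9}
insert 45 → {45, 41, 9}
insert 21 → {45, 41, 21, 9}
insert 46 → {46, 45, 41, 21, 9}
extract-max → 46; now {45, 41, 21, 9}
extract-max → 45; now {41, 21, 9}

[19, 36, 22, 17, 47, 18, 33, 46, 45]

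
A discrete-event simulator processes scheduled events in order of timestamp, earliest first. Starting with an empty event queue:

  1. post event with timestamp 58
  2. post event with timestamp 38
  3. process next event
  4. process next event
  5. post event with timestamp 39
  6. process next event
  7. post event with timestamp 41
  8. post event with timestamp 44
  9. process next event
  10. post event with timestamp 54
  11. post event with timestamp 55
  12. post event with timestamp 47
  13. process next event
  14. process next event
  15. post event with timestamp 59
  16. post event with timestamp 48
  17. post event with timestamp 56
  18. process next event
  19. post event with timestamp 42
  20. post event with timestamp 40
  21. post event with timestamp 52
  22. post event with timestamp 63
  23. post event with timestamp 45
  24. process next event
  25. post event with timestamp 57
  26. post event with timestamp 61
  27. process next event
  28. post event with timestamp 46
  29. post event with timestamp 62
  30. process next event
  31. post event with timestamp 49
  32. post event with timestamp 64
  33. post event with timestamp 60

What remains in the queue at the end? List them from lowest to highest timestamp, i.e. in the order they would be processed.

46 → 49 → 52 → 54 → 55 → 56 → 57 → 59 → 60 → 61 → 62 → 63 → 64

insert 58 → {58}
insert 38 → {38, 58}
process next event → 38; now {58}
process next event → 58; now {}
insert 39 → {39}
process next event → 39; now {}
insert 41 → {41}
insert 44 → {41, 44}
process next event → 41; now {44}
insert 54 → {44, 54}
insert 55 → {44, 54, 55}
insert 47 → {44, 47, 54, 55}
process next event → 44; now {47, 54, 55}
process next event → 47; now {54, 55}
insert 59 → {54, 55, 59}
insert 48 → {48, 54, 55, 59}
insert 56 → {48, 54, 55, 56, 59}
process next event → 48; now {54, 55, 56, 59}
insert 42 → {42, 54, 55, 56, 59}
insert 40 → {40, 42, 54, 55, 56, 59}
insert 52 → {40, 42, 52, 54, 55, 56, 59}
insert 63 → {40, 42, 52, 54, 55, 56, 59, 63}
insert 45 → {40, 42, 45, 52, 54, 55, 56, 59, 63}
process next event → 40; now {42, 45, 52, 54, 55, 56, 59, 63}
insert 57 → {42, 45, 52, 54, 55, 56, 57, 59, 63}
insert 61 → {42, 45, 52, 54, 55, 56, 57, 59, 61, 63}
process next event → 42; now {45, 52, 54, 55, 56, 57, 59, 61, 63}
insert 46 → {45, 46, 52, 54, 55, 56, 57, 59, 61, 63}
insert 62 → {45, 46, 52, 54, 55, 56, 57, 59, 61, 62, 63}
process next event → 45; now {46, 52, 54, 55, 56, 57, 59, 61, 62, 63}
insert 49 → {46, 49, 52, 54, 55, 56, 57, 59, 61, 62, 63}
insert 64 → {46, 49, 52, 54, 55, 56, 57, 59, 61, 62, 63, 64}
insert 60 → {46, 49, 52, 54, 55, 56, 57, 59, 60, 61, 62, 63, 64}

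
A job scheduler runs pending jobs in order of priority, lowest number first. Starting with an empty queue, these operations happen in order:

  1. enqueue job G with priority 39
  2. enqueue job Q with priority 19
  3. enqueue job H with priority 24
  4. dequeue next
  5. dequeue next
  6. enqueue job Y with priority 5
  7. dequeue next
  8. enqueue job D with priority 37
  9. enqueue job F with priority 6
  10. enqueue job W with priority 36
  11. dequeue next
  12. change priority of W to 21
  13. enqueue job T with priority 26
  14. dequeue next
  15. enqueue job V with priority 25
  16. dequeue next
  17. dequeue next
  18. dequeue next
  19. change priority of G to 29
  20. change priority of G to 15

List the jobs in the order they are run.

Q, H, Y, F, W, V, T, D

add G (priority 39) → {G:39}
add Q (priority 19) → {Q:19, G:39}
add H (priority 24) → {Q:19, H:24, G:39}
dequeue next → Q; now {H:24, G:39}
dequeue next → H; now {G:39}
add Y (priority 5) → {Y:5, G:39}
dequeue next → Y; now {G:39}
add D (priority 37) → {D:37, G:39}
add F (priority 6) → {F:6, D:37, G:39}
add W (priority 36) → {F:6, W:36, D:37, G:39}
dequeue next → F; now {W:36, D:37, G:39}
update W to priority 21 → {W:21, D:37, G:39}
add T (priority 26) → {W:21, T:26, D:37, G:39}
dequeue next → W; now {T:26, D:37, G:39}
add V (priority 25) → {V:25, T:26, D:37, G:39}
dequeue next → V; now {T:26, D:37, G:39}
dequeue next → T; now {D:37, G:39}
dequeue next → D; now {G:39}
update G to priority 29 → {G:29}
update G to priority 15 → {G:15}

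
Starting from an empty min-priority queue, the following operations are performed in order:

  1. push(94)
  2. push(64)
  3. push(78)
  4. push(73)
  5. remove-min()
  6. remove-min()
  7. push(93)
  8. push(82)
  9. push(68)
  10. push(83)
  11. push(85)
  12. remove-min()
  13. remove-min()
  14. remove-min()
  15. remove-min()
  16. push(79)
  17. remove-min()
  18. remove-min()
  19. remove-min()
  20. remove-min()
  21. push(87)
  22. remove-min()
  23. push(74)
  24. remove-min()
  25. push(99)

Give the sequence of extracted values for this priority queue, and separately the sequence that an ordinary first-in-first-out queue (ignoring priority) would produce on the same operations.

priority queue: [64, 73, 68, 78, 82, 83, 79, 85, 93, 94, 87, 74]; FIFO queue: 94 → 64 → 78 → 73 → 93 → 82 → 68 → 83 → 85 → 79 → 87 → 74

insert 94 → {94}
insert 64 → {64, 94}
insert 78 → {64, 78, 94}
insert 73 → {64, 73, 78, 94}
remove-min → 64; now {73, 78, 94}
remove-min → 73; now {78, 94}
insert 93 → {78, 93, 94}
insert 82 → {78, 82, 93, 94}
insert 68 → {68, 78, 82, 93, 94}
insert 83 → {68, 78, 82, 83, 93, 94}
insert 85 → {68, 78, 82, 83, 85, 93, 94}
remove-min → 68; now {78, 82, 83, 85, 93, 94}
remove-min → 78; now {82, 83, 85, 93, 94}
remove-min → 82; now {83, 85, 93, 94}
remove-min → 83; now {85, 93, 94}
insert 79 → {79, 85, 93, 94}
remove-min → 79; now {85, 93, 94}
remove-min → 85; now {93, 94}
remove-min → 93; now {94}
remove-min → 94; now {}
insert 87 → {87}
remove-min → 87; now {}
insert 74 → {74}
remove-min → 74; now {}
insert 99 → {99}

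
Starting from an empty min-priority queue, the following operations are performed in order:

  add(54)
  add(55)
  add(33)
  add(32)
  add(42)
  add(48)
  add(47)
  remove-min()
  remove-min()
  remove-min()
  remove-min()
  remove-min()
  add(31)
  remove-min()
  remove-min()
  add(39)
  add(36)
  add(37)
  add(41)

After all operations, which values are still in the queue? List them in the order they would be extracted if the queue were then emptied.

[36, 37, 39, 41, 55]

insert 54 → {54}
insert 55 → {54, 55}
insert 33 → {33, 54, 55}
insert 32 → {32, 33, 54, 55}
insert 42 → {32, 33, 42, 54, 55}
insert 48 → {32, 33, 42, 48, 54, 55}
insert 47 → {32, 33, 42, 47, 48, 54, 55}
remove-min → 32; now {33, 42, 47, 48, 54, 55}
remove-min → 33; now {42, 47, 48, 54, 55}
remove-min → 42; now {47, 48, 54, 55}
remove-min → 47; now {48, 54, 55}
remove-min → 48; now {54, 55}
insert 31 → {31, 54, 55}
remove-min → 31; now {54, 55}
remove-min → 54; now {55}
insert 39 → {39, 55}
insert 36 → {36, 39, 55}
insert 37 → {36, 37, 39, 55}
insert 41 → {36, 37, 39, 41, 55}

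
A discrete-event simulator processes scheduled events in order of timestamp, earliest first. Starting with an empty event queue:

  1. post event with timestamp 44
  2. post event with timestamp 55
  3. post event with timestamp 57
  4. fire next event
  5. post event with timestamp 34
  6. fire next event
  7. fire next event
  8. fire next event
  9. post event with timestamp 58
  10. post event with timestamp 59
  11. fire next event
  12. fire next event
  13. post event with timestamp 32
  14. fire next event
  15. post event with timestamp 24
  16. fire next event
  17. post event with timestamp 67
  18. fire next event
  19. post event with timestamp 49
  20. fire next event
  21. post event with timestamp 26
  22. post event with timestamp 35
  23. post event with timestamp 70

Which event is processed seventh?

32

insert 44 → {44}
insert 55 → {44, 55}
insert 57 → {44, 55, 57}
fire next event → 44; now {55, 57}
insert 34 → {34, 55, 57}
fire next event → 34; now {55, 57}
fire next event → 55; now {57}
fire next event → 57; now {}
insert 58 → {58}
insert 59 → {58, 59}
fire next event → 58; now {59}
fire next event → 59; now {}
insert 32 → {32}
fire next event → 32; now {}
insert 24 → {24}
fire next event → 24; now {}
insert 67 → {67}
fire next event → 67; now {}
insert 49 → {49}
fire next event → 49; now {}
insert 26 → {26}
insert 35 → {26, 35}
insert 70 → {26, 35, 70}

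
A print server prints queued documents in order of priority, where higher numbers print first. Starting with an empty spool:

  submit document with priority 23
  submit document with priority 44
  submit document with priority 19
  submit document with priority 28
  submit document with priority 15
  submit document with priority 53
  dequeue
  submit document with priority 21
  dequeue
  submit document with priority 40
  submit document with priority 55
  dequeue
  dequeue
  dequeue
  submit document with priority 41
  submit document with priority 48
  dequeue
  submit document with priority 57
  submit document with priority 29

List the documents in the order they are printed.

insert 23 → {23}
insert 44 → {44, 23}
insert 19 → {44, 23, 19}
insert 28 → {44, 28, 23, 19}
insert 15 → {44, 28, 23, 19, 15}
insert 53 → {53, 44, 28, 23, 19, 15}
dequeue → 53; now {44, 28, 23, 19, 15}
insert 21 → {44, 28, 23, 21, 19, 15}
dequeue → 44; now {28, 23, 21, 19, 15}
insert 40 → {40, 28, 23, 21, 19, 15}
insert 55 → {55, 40, 28, 23, 21, 19, 15}
dequeue → 55; now {40, 28, 23, 21, 19, 15}
dequeue → 40; now {28, 23, 21, 19, 15}
dequeue → 28; now {23, 21, 19, 15}
insert 41 → {41, 23, 21, 19, 15}
insert 48 → {48, 41, 23, 21, 19, 15}
dequeue → 48; now {41, 23, 21, 19, 15}
insert 57 → {57, 41, 23, 21, 19, 15}
insert 29 → {57, 41, 29, 23, 21, 19, 15}

53, 44, 55, 40, 28, 48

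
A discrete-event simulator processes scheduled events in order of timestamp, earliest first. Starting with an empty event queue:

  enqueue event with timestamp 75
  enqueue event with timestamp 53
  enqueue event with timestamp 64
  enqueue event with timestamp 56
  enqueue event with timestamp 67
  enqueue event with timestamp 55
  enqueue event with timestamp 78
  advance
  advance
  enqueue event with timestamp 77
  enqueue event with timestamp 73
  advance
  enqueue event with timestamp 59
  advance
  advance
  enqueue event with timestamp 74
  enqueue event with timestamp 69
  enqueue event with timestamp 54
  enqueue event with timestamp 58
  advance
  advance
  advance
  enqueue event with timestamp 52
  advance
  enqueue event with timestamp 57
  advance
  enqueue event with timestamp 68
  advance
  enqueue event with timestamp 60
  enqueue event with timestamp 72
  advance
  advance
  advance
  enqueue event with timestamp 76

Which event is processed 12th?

60

insert 75 → {75}
insert 53 → {53, 75}
insert 64 → {53, 64, 75}
insert 56 → {53, 56, 64, 75}
insert 67 → {53, 56, 64, 67, 75}
insert 55 → {53, 55, 56, 64, 67, 75}
insert 78 → {53, 55, 56, 64, 67, 75, 78}
advance → 53; now {55, 56, 64, 67, 75, 78}
advance → 55; now {56, 64, 67, 75, 78}
insert 77 → {56, 64, 67, 75, 77, 78}
insert 73 → {56, 64, 67, 73, 75, 77, 78}
advance → 56; now {64, 67, 73, 75, 77, 78}
insert 59 → {59, 64, 67, 73, 75, 77, 78}
advance → 59; now {64, 67, 73, 75, 77, 78}
advance → 64; now {67, 73, 75, 77, 78}
insert 74 → {67, 73, 74, 75, 77, 78}
insert 69 → {67, 69, 73, 74, 75, 77, 78}
insert 54 → {54, 67, 69, 73, 74, 75, 77, 78}
insert 58 → {54, 58, 67, 69, 73, 74, 75, 77, 78}
advance → 54; now {58, 67, 69, 73, 74, 75, 77, 78}
advance → 58; now {67, 69, 73, 74, 75, 77, 78}
advance → 67; now {69, 73, 74, 75, 77, 78}
insert 52 → {52, 69, 73, 74, 75, 77, 78}
advance → 52; now {69, 73, 74, 75, 77, 78}
insert 57 → {57, 69, 73, 74, 75, 77, 78}
advance → 57; now {69, 73, 74, 75, 77, 78}
insert 68 → {68, 69, 73, 74, 75, 77, 78}
advance → 68; now {69, 73, 74, 75, 77, 78}
insert 60 → {60, 69, 73, 74, 75, 77, 78}
insert 72 → {60, 69, 72, 73, 74, 75, 77, 78}
advance → 60; now {69, 72, 73, 74, 75, 77, 78}
advance → 69; now {72, 73, 74, 75, 77, 78}
advance → 72; now {73, 74, 75, 77, 78}
insert 76 → {73, 74, 75, 76, 77, 78}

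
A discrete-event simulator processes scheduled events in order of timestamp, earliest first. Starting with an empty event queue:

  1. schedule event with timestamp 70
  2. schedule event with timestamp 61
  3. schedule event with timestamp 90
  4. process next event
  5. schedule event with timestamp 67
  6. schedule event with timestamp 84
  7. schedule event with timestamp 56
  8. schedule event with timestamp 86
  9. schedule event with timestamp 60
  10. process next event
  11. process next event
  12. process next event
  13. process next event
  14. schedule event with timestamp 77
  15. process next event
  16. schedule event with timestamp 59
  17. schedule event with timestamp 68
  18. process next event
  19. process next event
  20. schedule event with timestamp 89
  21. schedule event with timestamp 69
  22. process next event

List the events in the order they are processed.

insert 70 → {70}
insert 61 → {61, 70}
insert 90 → {61, 70, 90}
process next event → 61; now {70, 90}
insert 67 → {67, 70, 90}
insert 84 → {67, 70, 84, 90}
insert 56 → {56, 67, 70, 84, 90}
insert 86 → {56, 67, 70, 84, 86, 90}
insert 60 → {56, 60, 67, 70, 84, 86, 90}
process next event → 56; now {60, 67, 70, 84, 86, 90}
process next event → 60; now {67, 70, 84, 86, 90}
process next event → 67; now {70, 84, 86, 90}
process next event → 70; now {84, 86, 90}
insert 77 → {77, 84, 86, 90}
process next event → 77; now {84, 86, 90}
insert 59 → {59, 84, 86, 90}
insert 68 → {59, 68, 84, 86, 90}
process next event → 59; now {68, 84, 86, 90}
process next event → 68; now {84, 86, 90}
insert 89 → {84, 86, 89, 90}
insert 69 → {69, 84, 86, 89, 90}
process next event → 69; now {84, 86, 89, 90}

[61, 56, 60, 67, 70, 77, 59, 68, 69]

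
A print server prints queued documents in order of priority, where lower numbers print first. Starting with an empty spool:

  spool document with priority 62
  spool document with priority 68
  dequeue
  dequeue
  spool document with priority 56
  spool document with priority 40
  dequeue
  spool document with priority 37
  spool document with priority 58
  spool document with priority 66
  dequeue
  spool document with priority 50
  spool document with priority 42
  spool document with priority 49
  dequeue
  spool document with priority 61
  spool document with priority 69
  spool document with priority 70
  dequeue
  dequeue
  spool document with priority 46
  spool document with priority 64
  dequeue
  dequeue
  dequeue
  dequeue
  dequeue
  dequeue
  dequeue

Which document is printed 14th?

insert 62 → {62}
insert 68 → {62, 68}
dequeue → 62; now {68}
dequeue → 68; now {}
insert 56 → {56}
insert 40 → {40, 56}
dequeue → 40; now {56}
insert 37 → {37, 56}
insert 58 → {37, 56, 58}
insert 66 → {37, 56, 58, 66}
dequeue → 37; now {56, 58, 66}
insert 50 → {50, 56, 58, 66}
insert 42 → {42, 50, 56, 58, 66}
insert 49 → {42, 49, 50, 56, 58, 66}
dequeue → 42; now {49, 50, 56, 58, 66}
insert 61 → {49, 50, 56, 58, 61, 66}
insert 69 → {49, 50, 56, 58, 61, 66, 69}
insert 70 → {49, 50, 56, 58, 61, 66, 69, 70}
dequeue → 49; now {50, 56, 58, 61, 66, 69, 70}
dequeue → 50; now {56, 58, 61, 66, 69, 70}
insert 46 → {46, 56, 58, 61, 66, 69, 70}
insert 64 → {46, 56, 58, 61, 64, 66, 69, 70}
dequeue → 46; now {56, 58, 61, 64, 66, 69, 70}
dequeue → 56; now {58, 61, 64, 66, 69, 70}
dequeue → 58; now {61, 64, 66, 69, 70}
dequeue → 61; now {64, 66, 69, 70}
dequeue → 64; now {66, 69, 70}
dequeue → 66; now {69, 70}
dequeue → 69; now {70}

69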